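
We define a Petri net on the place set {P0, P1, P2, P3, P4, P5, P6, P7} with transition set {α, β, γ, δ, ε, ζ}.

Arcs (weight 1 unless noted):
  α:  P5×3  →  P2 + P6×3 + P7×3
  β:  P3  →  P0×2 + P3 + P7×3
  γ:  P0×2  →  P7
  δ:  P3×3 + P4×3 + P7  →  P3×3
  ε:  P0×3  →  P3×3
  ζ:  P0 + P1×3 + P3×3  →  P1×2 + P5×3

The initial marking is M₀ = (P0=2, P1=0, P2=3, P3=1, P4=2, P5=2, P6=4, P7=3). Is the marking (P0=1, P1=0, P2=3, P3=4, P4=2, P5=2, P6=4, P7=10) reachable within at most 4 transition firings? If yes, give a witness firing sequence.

step 1: fire β:  (P0=2, P1=0, P2=3, P3=1, P4=2, P5=2, P6=4, P7=3) → (P0=4, P1=0, P2=3, P3=1, P4=2, P5=2, P6=4, P7=6)
step 2: fire β:  (P0=4, P1=0, P2=3, P3=1, P4=2, P5=2, P6=4, P7=6) → (P0=6, P1=0, P2=3, P3=1, P4=2, P5=2, P6=4, P7=9)
step 3: fire γ:  (P0=6, P1=0, P2=3, P3=1, P4=2, P5=2, P6=4, P7=9) → (P0=4, P1=0, P2=3, P3=1, P4=2, P5=2, P6=4, P7=10)
step 4: fire ε:  (P0=4, P1=0, P2=3, P3=1, P4=2, P5=2, P6=4, P7=10) → (P0=1, P1=0, P2=3, P3=4, P4=2, P5=2, P6=4, P7=10)

YES — reachable via ⟨β, β, γ, ε⟩ (4 firings)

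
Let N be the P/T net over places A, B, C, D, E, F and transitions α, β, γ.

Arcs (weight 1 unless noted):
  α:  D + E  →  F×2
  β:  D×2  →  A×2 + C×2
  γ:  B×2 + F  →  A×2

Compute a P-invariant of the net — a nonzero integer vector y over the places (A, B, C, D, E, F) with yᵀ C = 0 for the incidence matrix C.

y = (A:1, B:1, C:-1, D:0, E:0, F:0)

Incidence matrix C (rows=places, cols=transitions):
        α    β    γ
    A   0    2    2
    B   0    0   -2
    C   0    2    0
    D  -1   -2    0
    E  -1    0    0
    F   2    0   -1

Candidate y = [1, 1, -1, 0, 0, 0]; check y·C column-wise:
  col α: 1·0 + 1·0 + -1·0 + 0·-1 + 0·-1 + 0·2 = 0
  col β: 1·2 + 1·0 + -1·2 + 0·-2 = 0
  col γ: 1·2 + 1·-2 + -1·0 + 0·-1 = 0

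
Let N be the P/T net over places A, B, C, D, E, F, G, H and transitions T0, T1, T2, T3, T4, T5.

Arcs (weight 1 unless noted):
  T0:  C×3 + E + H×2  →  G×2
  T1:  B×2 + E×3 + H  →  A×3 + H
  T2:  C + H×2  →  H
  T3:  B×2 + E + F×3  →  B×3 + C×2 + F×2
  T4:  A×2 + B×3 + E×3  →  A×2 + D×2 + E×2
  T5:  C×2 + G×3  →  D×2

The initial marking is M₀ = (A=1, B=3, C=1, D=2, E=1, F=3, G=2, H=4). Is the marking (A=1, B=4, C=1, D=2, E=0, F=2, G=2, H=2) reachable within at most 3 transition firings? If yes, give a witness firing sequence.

step 1: fire T2:  (A=1, B=3, C=1, D=2, E=1, F=3, G=2, H=4) → (A=1, B=3, C=0, D=2, E=1, F=3, G=2, H=3)
step 2: fire T3:  (A=1, B=3, C=0, D=2, E=1, F=3, G=2, H=3) → (A=1, B=4, C=2, D=2, E=0, F=2, G=2, H=3)
step 3: fire T2:  (A=1, B=4, C=2, D=2, E=0, F=2, G=2, H=3) → (A=1, B=4, C=1, D=2, E=0, F=2, G=2, H=2)

YES — reachable via ⟨T2, T3, T2⟩ (3 firings)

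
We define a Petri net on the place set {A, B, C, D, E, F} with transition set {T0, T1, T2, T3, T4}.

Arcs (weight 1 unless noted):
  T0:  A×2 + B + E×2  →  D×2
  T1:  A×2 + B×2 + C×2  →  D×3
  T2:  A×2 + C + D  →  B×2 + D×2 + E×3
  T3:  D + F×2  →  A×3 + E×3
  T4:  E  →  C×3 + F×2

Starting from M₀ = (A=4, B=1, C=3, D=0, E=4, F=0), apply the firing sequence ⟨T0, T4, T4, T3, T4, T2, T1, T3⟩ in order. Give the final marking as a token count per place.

(A=4, B=0, C=9, D=4, E=8, F=2)

step 1: fire T0:  (A=4, B=1, C=3, D=0, E=4, F=0) → (A=2, B=0, C=3, D=2, E=2, F=0)
step 2: fire T4:  (A=2, B=0, C=3, D=2, E=2, F=0) → (A=2, B=0, C=6, D=2, E=1, F=2)
step 3: fire T4:  (A=2, B=0, C=6, D=2, E=1, F=2) → (A=2, B=0, C=9, D=2, E=0, F=4)
step 4: fire T3:  (A=2, B=0, C=9, D=2, E=0, F=4) → (A=5, B=0, C=9, D=1, E=3, F=2)
step 5: fire T4:  (A=5, B=0, C=9, D=1, E=3, F=2) → (A=5, B=0, C=12, D=1, E=2, F=4)
step 6: fire T2:  (A=5, B=0, C=12, D=1, E=2, F=4) → (A=3, B=2, C=11, D=2, E=5, F=4)
step 7: fire T1:  (A=3, B=2, C=11, D=2, E=5, F=4) → (A=1, B=0, C=9, D=5, E=5, F=4)
step 8: fire T3:  (A=1, B=0, C=9, D=5, E=5, F=4) → (A=4, B=0, C=9, D=4, E=8, F=2)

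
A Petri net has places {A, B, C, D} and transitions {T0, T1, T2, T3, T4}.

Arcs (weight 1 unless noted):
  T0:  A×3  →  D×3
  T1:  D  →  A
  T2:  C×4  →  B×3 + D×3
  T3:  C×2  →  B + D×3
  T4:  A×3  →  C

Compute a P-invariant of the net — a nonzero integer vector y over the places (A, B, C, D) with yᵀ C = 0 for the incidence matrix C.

Incidence matrix C (rows=places, cols=transitions):
       T0   T1   T2   T3   T4
    A  -3    1    0    0   -3
    B   0    0    3    1    0
    C   0    0   -4   -2    1
    D   3   -1    3    3    0

Candidate y = [1, 3, 3, 1]; check y·C column-wise:
  col T0: 1·-3 + 3·0 + 3·0 + 1·3 = 0
  col T1: 1·1 + 3·0 + 3·0 + 1·-1 = 0
  col T2: 1·0 + 3·3 + 3·-4 + 1·3 = 0
  col T3: 1·0 + 3·1 + 3·-2 + 1·3 = 0
  col T4: 1·-3 + 3·0 + 3·1 + 1·0 = 0

y = (A:1, B:3, C:3, D:1)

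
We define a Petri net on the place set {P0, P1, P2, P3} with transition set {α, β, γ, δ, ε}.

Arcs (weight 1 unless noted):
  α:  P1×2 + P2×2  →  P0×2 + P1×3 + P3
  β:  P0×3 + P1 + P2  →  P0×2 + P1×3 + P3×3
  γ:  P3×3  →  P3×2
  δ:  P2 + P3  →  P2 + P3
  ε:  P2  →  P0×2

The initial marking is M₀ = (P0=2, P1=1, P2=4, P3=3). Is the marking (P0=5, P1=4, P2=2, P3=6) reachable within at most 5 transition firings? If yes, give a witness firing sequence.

NO — not reachable within 5 firings

depth 0: 1 marking
depth 1: 3 markings reached so far
depth 2: 6 markings reached so far
depth 3: 12 markings reached so far
depth 4: 20 markings reached so far
depth 5: 27 markings reached so far
target is not among the 27 markings reachable within 5 steps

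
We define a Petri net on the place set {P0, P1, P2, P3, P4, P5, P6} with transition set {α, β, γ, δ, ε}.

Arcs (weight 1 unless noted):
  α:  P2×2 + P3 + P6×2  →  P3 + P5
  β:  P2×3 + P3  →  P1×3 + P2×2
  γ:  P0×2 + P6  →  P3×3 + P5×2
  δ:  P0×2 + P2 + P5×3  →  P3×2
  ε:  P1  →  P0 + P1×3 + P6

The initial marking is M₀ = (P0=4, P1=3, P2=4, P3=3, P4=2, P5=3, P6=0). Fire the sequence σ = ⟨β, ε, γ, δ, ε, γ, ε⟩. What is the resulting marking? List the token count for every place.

step 1: fire β:  (P0=4, P1=3, P2=4, P3=3, P4=2, P5=3, P6=0) → (P0=4, P1=6, P2=3, P3=2, P4=2, P5=3, P6=0)
step 2: fire ε:  (P0=4, P1=6, P2=3, P3=2, P4=2, P5=3, P6=0) → (P0=5, P1=8, P2=3, P3=2, P4=2, P5=3, P6=1)
step 3: fire γ:  (P0=5, P1=8, P2=3, P3=2, P4=2, P5=3, P6=1) → (P0=3, P1=8, P2=3, P3=5, P4=2, P5=5, P6=0)
step 4: fire δ:  (P0=3, P1=8, P2=3, P3=5, P4=2, P5=5, P6=0) → (P0=1, P1=8, P2=2, P3=7, P4=2, P5=2, P6=0)
step 5: fire ε:  (P0=1, P1=8, P2=2, P3=7, P4=2, P5=2, P6=0) → (P0=2, P1=10, P2=2, P3=7, P4=2, P5=2, P6=1)
step 6: fire γ:  (P0=2, P1=10, P2=2, P3=7, P4=2, P5=2, P6=1) → (P0=0, P1=10, P2=2, P3=10, P4=2, P5=4, P6=0)
step 7: fire ε:  (P0=0, P1=10, P2=2, P3=10, P4=2, P5=4, P6=0) → (P0=1, P1=12, P2=2, P3=10, P4=2, P5=4, P6=1)

(P0=1, P1=12, P2=2, P3=10, P4=2, P5=4, P6=1)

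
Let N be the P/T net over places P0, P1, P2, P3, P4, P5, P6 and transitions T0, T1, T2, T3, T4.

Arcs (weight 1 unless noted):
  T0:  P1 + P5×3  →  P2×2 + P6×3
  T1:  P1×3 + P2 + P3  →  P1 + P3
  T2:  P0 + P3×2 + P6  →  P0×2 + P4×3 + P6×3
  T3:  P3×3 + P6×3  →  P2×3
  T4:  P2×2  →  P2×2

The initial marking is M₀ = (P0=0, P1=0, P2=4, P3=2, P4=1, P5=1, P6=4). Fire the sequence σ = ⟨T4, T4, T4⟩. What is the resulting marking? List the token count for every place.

step 1: fire T4:  (P0=0, P1=0, P2=4, P3=2, P4=1, P5=1, P6=4) → (P0=0, P1=0, P2=4, P3=2, P4=1, P5=1, P6=4)
step 2: fire T4:  (P0=0, P1=0, P2=4, P3=2, P4=1, P5=1, P6=4) → (P0=0, P1=0, P2=4, P3=2, P4=1, P5=1, P6=4)
step 3: fire T4:  (P0=0, P1=0, P2=4, P3=2, P4=1, P5=1, P6=4) → (P0=0, P1=0, P2=4, P3=2, P4=1, P5=1, P6=4)

(P0=0, P1=0, P2=4, P3=2, P4=1, P5=1, P6=4)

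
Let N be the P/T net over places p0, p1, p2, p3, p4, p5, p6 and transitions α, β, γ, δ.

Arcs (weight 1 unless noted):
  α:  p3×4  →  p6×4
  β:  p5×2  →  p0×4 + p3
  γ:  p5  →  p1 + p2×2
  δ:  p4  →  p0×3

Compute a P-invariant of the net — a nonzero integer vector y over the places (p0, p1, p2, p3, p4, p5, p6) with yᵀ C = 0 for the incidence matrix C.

Incidence matrix C (rows=places, cols=transitions):
        α    β    γ    δ
   p0   0    4    0    3
   p1   0    0    1    0
   p2   0    0    2    0
   p3  -4    1    0    0
   p4   0    0    0   -1
   p5   0   -2   -1    0
   p6   4    0    0    0

Candidate y = [0, 2, -1, 0, 0, 0, 0]; check y·C column-wise:
  col α: 2·0 + -1·0 + 0·-4 + 0·4 = 0
  col β: 0·4 + 2·0 + -1·0 + 0·1 + 0·-2 = 0
  col γ: 2·1 + -1·2 + 0·-1 = 0
  col δ: 0·3 + 2·0 + -1·0 + 0·-1 = 0

y = (p0:0, p1:2, p2:-1, p3:0, p4:0, p5:0, p6:0)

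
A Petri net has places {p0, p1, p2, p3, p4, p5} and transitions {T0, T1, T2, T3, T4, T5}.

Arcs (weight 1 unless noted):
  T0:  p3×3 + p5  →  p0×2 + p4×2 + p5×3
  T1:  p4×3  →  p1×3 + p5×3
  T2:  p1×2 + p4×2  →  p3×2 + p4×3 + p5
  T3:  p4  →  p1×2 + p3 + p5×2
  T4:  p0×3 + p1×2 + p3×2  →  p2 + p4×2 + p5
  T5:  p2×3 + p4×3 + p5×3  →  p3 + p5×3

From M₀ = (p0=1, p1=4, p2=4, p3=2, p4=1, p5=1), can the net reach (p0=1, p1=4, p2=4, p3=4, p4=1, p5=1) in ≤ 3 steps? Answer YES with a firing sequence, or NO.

NO — not reachable within 3 firings

depth 0: 1 marking
depth 1: 2 markings reached so far
depth 2: 3 markings reached so far
depth 3: 5 markings reached so far
target is not among the 5 markings reachable within 3 steps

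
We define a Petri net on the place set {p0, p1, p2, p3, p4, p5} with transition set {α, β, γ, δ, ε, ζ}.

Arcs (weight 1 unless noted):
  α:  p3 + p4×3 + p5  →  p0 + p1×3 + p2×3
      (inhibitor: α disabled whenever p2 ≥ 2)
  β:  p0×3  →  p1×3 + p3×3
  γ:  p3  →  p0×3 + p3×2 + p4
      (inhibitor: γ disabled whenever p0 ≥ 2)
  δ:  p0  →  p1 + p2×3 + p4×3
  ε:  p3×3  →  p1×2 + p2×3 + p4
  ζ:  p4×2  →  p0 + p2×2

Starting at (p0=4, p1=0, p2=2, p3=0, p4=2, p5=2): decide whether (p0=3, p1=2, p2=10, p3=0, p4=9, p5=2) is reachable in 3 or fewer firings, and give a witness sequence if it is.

NO — not reachable within 3 firings

depth 0: 1 marking
depth 1: 4 markings reached so far
depth 2: 10 markings reached so far
depth 3: 20 markings reached so far
target is not among the 20 markings reachable within 3 steps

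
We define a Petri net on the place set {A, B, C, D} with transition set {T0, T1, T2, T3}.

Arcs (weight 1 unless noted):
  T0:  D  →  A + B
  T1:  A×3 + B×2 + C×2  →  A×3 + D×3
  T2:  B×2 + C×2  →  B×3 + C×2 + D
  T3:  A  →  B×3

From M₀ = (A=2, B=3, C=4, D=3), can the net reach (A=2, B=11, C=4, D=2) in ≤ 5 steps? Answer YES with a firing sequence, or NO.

depth 0: 1 marking
depth 1: 4 markings reached so far
depth 2: 11 markings reached so far
depth 3: 24 markings reached so far
depth 4: 45 markings reached so far
depth 5: 76 markings reached so far
target is not among the 76 markings reachable within 5 steps

NO — not reachable within 5 firings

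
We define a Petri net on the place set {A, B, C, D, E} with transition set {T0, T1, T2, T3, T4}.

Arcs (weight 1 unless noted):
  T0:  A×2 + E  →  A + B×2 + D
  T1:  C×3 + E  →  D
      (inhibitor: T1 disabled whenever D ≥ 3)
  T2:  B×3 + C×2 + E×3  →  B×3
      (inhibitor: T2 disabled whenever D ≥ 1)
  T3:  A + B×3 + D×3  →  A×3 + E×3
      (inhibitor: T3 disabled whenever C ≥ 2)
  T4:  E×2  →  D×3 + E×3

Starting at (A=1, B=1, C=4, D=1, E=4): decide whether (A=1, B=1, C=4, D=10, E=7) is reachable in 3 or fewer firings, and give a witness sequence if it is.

YES — reachable via ⟨T4, T4, T4⟩ (3 firings)

step 1: fire T4:  (A=1, B=1, C=4, D=1, E=4) → (A=1, B=1, C=4, D=4, E=5)
step 2: fire T4:  (A=1, B=1, C=4, D=4, E=5) → (A=1, B=1, C=4, D=7, E=6)
step 3: fire T4:  (A=1, B=1, C=4, D=7, E=6) → (A=1, B=1, C=4, D=10, E=7)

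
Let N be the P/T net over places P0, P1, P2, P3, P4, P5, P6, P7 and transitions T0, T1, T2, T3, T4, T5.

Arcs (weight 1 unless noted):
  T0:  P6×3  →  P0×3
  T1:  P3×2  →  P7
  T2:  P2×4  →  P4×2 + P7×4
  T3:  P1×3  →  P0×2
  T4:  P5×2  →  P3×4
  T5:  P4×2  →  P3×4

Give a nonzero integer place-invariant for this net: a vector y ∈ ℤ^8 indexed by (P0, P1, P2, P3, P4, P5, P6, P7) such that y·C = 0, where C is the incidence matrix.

Incidence matrix C (rows=places, cols=transitions):
       T0   T1   T2   T3   T4   T5
   P0   3    0    0    2    0    0
   P1   0    0    0   -3    0    0
   P2   0    0   -4    0    0    0
   P3   0   -2    0    0    4    4
   P4   0    0    2    0    0   -2
   P5   0    0    0    0   -2    0
   P6  -3    0    0    0    0    0
   P7   0    1    4    0    0    0

Candidate y = [3, 2, 0, 0, 0, 0, 3, 0]; check y·C column-wise:
  col T0: 3·3 + 2·0 + 3·-3 = 0
  col T1: 3·0 + 2·0 + 0·-2 + 3·0 + 0·1 = 0
  col T2: 3·0 + 2·0 + 0·-4 + 0·2 + 3·0 + 0·4 = 0
  col T3: 3·2 + 2·-3 + 3·0 = 0
  col T4: 3·0 + 2·0 + 0·4 + 0·-2 + 3·0 = 0
  col T5: 3·0 + 2·0 + 0·4 + 0·-2 + 3·0 = 0

y = (P0:3, P1:2, P2:0, P3:0, P4:0, P5:0, P6:3, P7:0)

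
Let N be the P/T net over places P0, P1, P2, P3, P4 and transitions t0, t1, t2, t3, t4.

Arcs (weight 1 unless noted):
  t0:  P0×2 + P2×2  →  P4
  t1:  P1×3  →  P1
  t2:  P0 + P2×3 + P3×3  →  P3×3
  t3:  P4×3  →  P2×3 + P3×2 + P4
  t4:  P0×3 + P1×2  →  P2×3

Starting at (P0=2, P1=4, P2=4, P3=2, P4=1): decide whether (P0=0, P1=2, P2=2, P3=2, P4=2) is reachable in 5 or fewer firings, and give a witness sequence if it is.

step 1: fire t0:  (P0=2, P1=4, P2=4, P3=2, P4=1) → (P0=0, P1=4, P2=2, P3=2, P4=2)
step 2: fire t1:  (P0=0, P1=4, P2=2, P3=2, P4=2) → (P0=0, P1=2, P2=2, P3=2, P4=2)

YES — reachable via ⟨t0, t1⟩ (2 firings)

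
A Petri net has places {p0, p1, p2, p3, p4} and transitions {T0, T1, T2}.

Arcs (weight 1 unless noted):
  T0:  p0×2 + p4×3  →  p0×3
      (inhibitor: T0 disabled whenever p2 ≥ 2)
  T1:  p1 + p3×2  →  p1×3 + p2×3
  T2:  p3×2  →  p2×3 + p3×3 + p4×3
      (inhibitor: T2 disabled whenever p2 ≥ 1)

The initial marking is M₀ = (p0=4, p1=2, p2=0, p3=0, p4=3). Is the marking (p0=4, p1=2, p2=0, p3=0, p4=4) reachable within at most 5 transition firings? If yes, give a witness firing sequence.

NO — not reachable within 5 firings

depth 0: 1 marking
depth 1: 2 markings reached so far
depth 2: 2 markings reached so far
(frontier empty at depth 2; search complete)
target is not among the 2 markings reachable within 5 steps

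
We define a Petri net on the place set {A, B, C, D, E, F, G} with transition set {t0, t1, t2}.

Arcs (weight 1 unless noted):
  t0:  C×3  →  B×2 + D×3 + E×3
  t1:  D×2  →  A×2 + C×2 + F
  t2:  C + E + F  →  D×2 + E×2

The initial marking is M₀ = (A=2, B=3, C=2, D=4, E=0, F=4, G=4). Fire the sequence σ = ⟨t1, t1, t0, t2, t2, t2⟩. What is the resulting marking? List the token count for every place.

step 1: fire t1:  (A=2, B=3, C=2, D=4, E=0, F=4, G=4) → (A=4, B=3, C=4, D=2, E=0, F=5, G=4)
step 2: fire t1:  (A=4, B=3, C=4, D=2, E=0, F=5, G=4) → (A=6, B=3, C=6, D=0, E=0, F=6, G=4)
step 3: fire t0:  (A=6, B=3, C=6, D=0, E=0, F=6, G=4) → (A=6, B=5, C=3, D=3, E=3, F=6, G=4)
step 4: fire t2:  (A=6, B=5, C=3, D=3, E=3, F=6, G=4) → (A=6, B=5, C=2, D=5, E=4, F=5, G=4)
step 5: fire t2:  (A=6, B=5, C=2, D=5, E=4, F=5, G=4) → (A=6, B=5, C=1, D=7, E=5, F=4, G=4)
step 6: fire t2:  (A=6, B=5, C=1, D=7, E=5, F=4, G=4) → (A=6, B=5, C=0, D=9, E=6, F=3, G=4)

(A=6, B=5, C=0, D=9, E=6, F=3, G=4)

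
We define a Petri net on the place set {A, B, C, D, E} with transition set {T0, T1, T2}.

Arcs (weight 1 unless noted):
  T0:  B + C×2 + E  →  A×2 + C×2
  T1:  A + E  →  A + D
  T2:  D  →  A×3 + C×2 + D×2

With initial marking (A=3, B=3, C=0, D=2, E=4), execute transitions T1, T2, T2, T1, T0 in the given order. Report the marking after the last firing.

step 1: fire T1:  (A=3, B=3, C=0, D=2, E=4) → (A=3, B=3, C=0, D=3, E=3)
step 2: fire T2:  (A=3, B=3, C=0, D=3, E=3) → (A=6, B=3, C=2, D=4, E=3)
step 3: fire T2:  (A=6, B=3, C=2, D=4, E=3) → (A=9, B=3, C=4, D=5, E=3)
step 4: fire T1:  (A=9, B=3, C=4, D=5, E=3) → (A=9, B=3, C=4, D=6, E=2)
step 5: fire T0:  (A=9, B=3, C=4, D=6, E=2) → (A=11, B=2, C=4, D=6, E=1)

(A=11, B=2, C=4, D=6, E=1)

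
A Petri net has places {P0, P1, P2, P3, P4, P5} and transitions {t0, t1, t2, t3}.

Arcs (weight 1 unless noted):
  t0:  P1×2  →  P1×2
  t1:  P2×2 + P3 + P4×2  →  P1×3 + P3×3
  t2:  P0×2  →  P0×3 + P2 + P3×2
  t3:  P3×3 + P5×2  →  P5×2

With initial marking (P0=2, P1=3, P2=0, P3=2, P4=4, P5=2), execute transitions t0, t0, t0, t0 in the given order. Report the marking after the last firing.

(P0=2, P1=3, P2=0, P3=2, P4=4, P5=2)

step 1: fire t0:  (P0=2, P1=3, P2=0, P3=2, P4=4, P5=2) → (P0=2, P1=3, P2=0, P3=2, P4=4, P5=2)
step 2: fire t0:  (P0=2, P1=3, P2=0, P3=2, P4=4, P5=2) → (P0=2, P1=3, P2=0, P3=2, P4=4, P5=2)
step 3: fire t0:  (P0=2, P1=3, P2=0, P3=2, P4=4, P5=2) → (P0=2, P1=3, P2=0, P3=2, P4=4, P5=2)
step 4: fire t0:  (P0=2, P1=3, P2=0, P3=2, P4=4, P5=2) → (P0=2, P1=3, P2=0, P3=2, P4=4, P5=2)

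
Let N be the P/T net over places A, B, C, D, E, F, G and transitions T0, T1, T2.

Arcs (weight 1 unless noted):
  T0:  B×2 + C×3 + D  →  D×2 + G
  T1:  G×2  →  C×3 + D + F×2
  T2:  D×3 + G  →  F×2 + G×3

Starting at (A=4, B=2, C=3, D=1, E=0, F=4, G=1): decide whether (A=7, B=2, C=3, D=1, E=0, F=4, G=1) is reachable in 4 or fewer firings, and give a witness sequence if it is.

depth 0: 1 marking
depth 1: 2 markings reached so far
depth 2: 3 markings reached so far
depth 3: 3 markings reached so far
(frontier empty at depth 3; search complete)
target is not among the 3 markings reachable within 4 steps

NO — not reachable within 4 firings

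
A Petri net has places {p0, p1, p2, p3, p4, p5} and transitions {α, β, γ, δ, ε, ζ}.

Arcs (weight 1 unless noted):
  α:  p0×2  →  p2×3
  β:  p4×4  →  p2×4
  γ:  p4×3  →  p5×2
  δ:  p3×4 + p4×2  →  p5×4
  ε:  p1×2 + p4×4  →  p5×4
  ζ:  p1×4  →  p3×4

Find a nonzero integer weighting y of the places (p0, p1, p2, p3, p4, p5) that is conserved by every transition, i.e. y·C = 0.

Incidence matrix C (rows=places, cols=transitions):
        α    β    γ    δ    ε    ζ
   p0  -2    0    0    0    0    0
   p1   0    0    0    0   -2   -4
   p2   3    4    0    0    0    0
   p3   0    0    0   -4    0    4
   p4   0   -4   -3   -2   -4    0
   p5   0    0    2    4    4    0

Candidate y = [3, 2, 2, 2, 2, 3]; check y·C column-wise:
  col α: 3·-2 + 2·0 + 2·3 + 2·0 + 2·0 + 3·0 = 0
  col β: 3·0 + 2·0 + 2·4 + 2·0 + 2·-4 + 3·0 = 0
  col γ: 3·0 + 2·0 + 2·0 + 2·0 + 2·-3 + 3·2 = 0
  col δ: 3·0 + 2·0 + 2·0 + 2·-4 + 2·-2 + 3·4 = 0
  col ε: 3·0 + 2·-2 + 2·0 + 2·0 + 2·-4 + 3·4 = 0
  col ζ: 3·0 + 2·-4 + 2·0 + 2·4 + 2·0 + 3·0 = 0

y = (p0:3, p1:2, p2:2, p3:2, p4:2, p5:3)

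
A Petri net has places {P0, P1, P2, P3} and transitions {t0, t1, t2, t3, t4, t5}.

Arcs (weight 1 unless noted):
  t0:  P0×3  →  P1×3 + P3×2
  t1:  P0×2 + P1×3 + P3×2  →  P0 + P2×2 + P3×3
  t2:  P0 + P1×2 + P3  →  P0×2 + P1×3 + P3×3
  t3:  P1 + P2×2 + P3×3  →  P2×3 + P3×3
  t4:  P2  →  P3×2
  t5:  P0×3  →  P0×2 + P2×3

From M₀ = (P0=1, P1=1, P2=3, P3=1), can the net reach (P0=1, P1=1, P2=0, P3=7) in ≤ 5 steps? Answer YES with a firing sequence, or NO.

YES — reachable via ⟨t4, t4, t4⟩ (3 firings)

step 1: fire t4:  (P0=1, P1=1, P2=3, P3=1) → (P0=1, P1=1, P2=2, P3=3)
step 2: fire t4:  (P0=1, P1=1, P2=2, P3=3) → (P0=1, P1=1, P2=1, P3=5)
step 3: fire t4:  (P0=1, P1=1, P2=1, P3=5) → (P0=1, P1=1, P2=0, P3=7)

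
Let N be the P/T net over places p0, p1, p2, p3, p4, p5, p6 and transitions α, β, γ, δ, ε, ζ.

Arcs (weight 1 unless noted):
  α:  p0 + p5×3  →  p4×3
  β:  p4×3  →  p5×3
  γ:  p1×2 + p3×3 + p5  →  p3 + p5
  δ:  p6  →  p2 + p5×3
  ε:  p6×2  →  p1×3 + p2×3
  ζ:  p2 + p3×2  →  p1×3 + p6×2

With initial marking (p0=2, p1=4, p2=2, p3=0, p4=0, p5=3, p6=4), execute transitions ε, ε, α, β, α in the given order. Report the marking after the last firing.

(p0=0, p1=10, p2=8, p3=0, p4=3, p5=0, p6=0)

step 1: fire ε:  (p0=2, p1=4, p2=2, p3=0, p4=0, p5=3, p6=4) → (p0=2, p1=7, p2=5, p3=0, p4=0, p5=3, p6=2)
step 2: fire ε:  (p0=2, p1=7, p2=5, p3=0, p4=0, p5=3, p6=2) → (p0=2, p1=10, p2=8, p3=0, p4=0, p5=3, p6=0)
step 3: fire α:  (p0=2, p1=10, p2=8, p3=0, p4=0, p5=3, p6=0) → (p0=1, p1=10, p2=8, p3=0, p4=3, p5=0, p6=0)
step 4: fire β:  (p0=1, p1=10, p2=8, p3=0, p4=3, p5=0, p6=0) → (p0=1, p1=10, p2=8, p3=0, p4=0, p5=3, p6=0)
step 5: fire α:  (p0=1, p1=10, p2=8, p3=0, p4=0, p5=3, p6=0) → (p0=0, p1=10, p2=8, p3=0, p4=3, p5=0, p6=0)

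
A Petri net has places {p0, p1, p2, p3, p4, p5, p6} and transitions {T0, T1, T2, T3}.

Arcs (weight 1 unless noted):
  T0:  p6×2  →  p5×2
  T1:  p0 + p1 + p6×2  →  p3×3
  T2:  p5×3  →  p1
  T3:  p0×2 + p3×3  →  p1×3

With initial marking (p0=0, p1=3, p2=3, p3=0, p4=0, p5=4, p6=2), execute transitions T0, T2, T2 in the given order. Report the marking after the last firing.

step 1: fire T0:  (p0=0, p1=3, p2=3, p3=0, p4=0, p5=4, p6=2) → (p0=0, p1=3, p2=3, p3=0, p4=0, p5=6, p6=0)
step 2: fire T2:  (p0=0, p1=3, p2=3, p3=0, p4=0, p5=6, p6=0) → (p0=0, p1=4, p2=3, p3=0, p4=0, p5=3, p6=0)
step 3: fire T2:  (p0=0, p1=4, p2=3, p3=0, p4=0, p5=3, p6=0) → (p0=0, p1=5, p2=3, p3=0, p4=0, p5=0, p6=0)

(p0=0, p1=5, p2=3, p3=0, p4=0, p5=0, p6=0)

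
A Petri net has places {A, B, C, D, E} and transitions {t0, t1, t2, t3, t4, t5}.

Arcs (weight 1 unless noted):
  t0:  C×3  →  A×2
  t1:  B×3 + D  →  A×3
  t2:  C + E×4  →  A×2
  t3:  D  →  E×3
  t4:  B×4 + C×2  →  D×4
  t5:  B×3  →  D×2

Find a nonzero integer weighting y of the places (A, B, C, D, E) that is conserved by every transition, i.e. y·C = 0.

y = (A:3, B:2, C:2, D:3, E:1)

Incidence matrix C (rows=places, cols=transitions):
       t0   t1   t2   t3   t4   t5
    A   2    3    2    0    0    0
    B   0   -3    0    0   -4   -3
    C  -3    0   -1    0   -2    0
    D   0   -1    0   -1    4    2
    E   0    0   -4    3    0    0

Candidate y = [3, 2, 2, 3, 1]; check y·C column-wise:
  col t0: 3·2 + 2·0 + 2·-3 + 3·0 + 1·0 = 0
  col t1: 3·3 + 2·-3 + 2·0 + 3·-1 + 1·0 = 0
  col t2: 3·2 + 2·0 + 2·-1 + 3·0 + 1·-4 = 0
  col t3: 3·0 + 2·0 + 2·0 + 3·-1 + 1·3 = 0
  col t4: 3·0 + 2·-4 + 2·-2 + 3·4 + 1·0 = 0
  col t5: 3·0 + 2·-3 + 2·0 + 3·2 + 1·0 = 0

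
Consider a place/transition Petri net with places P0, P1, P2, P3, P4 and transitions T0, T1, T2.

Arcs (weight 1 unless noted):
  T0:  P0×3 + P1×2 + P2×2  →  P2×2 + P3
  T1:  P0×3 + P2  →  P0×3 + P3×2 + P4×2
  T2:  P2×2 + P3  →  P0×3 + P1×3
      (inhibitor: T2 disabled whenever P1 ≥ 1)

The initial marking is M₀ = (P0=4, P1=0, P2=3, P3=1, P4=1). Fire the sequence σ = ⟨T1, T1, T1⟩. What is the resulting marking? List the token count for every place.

(P0=4, P1=0, P2=0, P3=7, P4=7)

step 1: fire T1:  (P0=4, P1=0, P2=3, P3=1, P4=1) → (P0=4, P1=0, P2=2, P3=3, P4=3)
step 2: fire T1:  (P0=4, P1=0, P2=2, P3=3, P4=3) → (P0=4, P1=0, P2=1, P3=5, P4=5)
step 3: fire T1:  (P0=4, P1=0, P2=1, P3=5, P4=5) → (P0=4, P1=0, P2=0, P3=7, P4=7)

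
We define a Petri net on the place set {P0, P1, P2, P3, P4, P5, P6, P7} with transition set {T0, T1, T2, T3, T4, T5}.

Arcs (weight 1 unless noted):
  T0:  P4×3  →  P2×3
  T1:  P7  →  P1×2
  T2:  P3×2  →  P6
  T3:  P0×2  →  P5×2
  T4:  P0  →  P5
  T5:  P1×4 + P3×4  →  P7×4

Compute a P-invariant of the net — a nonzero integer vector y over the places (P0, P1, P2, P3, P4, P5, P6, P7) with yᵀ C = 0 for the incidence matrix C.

Incidence matrix C (rows=places, cols=transitions):
       T0   T1   T2   T3   T4   T5
   P0   0    0    0   -2   -1    0
   P1   0    2    0    0    0   -4
   P2   3    0    0    0    0    0
   P3   0    0   -2    0    0   -4
   P4  -3    0    0    0    0    0
   P5   0    0    0    2    1    0
   P6   0    0    1    0    0    0
   P7   0   -1    0    0    0    4

Candidate y = [0, 0, 1, 0, 1, 0, 0, 0]; check y·C column-wise:
  col T0: 1·3 + 1·-3 = 0
  col T1: 0·2 + 1·0 + 1·0 + 0·-1 = 0
  col T2: 1·0 + 0·-2 + 1·0 + 0·1 = 0
  col T3: 0·-2 + 1·0 + 1·0 + 0·2 = 0
  col T4: 0·-1 + 1·0 + 1·0 + 0·1 = 0
  col T5: 0·-4 + 1·0 + 0·-4 + 1·0 + 0·4 = 0

y = (P0:0, P1:0, P2:1, P3:0, P4:1, P5:0, P6:0, P7:0)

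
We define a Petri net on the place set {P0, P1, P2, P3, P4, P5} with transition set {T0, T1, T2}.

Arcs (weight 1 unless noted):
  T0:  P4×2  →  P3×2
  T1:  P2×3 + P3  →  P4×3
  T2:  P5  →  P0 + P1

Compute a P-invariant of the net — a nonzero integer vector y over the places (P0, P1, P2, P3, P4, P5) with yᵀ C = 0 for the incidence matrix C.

y = (P0:1, P1:-1, P2:0, P3:0, P4:0, P5:0)

Incidence matrix C (rows=places, cols=transitions):
       T0   T1   T2
   P0   0    0    1
   P1   0    0    1
   P2   0   -3    0
   P3   2   -1    0
   P4  -2    3    0
   P5   0    0   -1

Candidate y = [1, -1, 0, 0, 0, 0]; check y·C column-wise:
  col T0: 1·0 + -1·0 + 0·2 + 0·-2 = 0
  col T1: 1·0 + -1·0 + 0·-3 + 0·-1 + 0·3 = 0
  col T2: 1·1 + -1·1 + 0·-1 = 0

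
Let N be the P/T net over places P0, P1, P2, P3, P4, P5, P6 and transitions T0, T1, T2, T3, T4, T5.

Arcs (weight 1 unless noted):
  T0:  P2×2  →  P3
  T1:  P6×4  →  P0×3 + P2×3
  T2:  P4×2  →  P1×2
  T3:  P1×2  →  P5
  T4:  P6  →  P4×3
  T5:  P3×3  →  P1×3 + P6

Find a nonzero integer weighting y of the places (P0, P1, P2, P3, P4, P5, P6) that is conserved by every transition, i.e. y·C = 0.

Incidence matrix C (rows=places, cols=transitions):
       T0   T1   T2   T3   T4   T5
   P0   0    3    0    0    0    0
   P1   0    0    2   -2    0    3
   P2  -2    3    0    0    0    0
   P3   1    0    0    0    0   -3
   P4   0    0   -2    0    3    0
   P5   0    0    0    1    0    0
   P6   0   -4    0    0   -1    1

Candidate y = [3, 1, 1, 2, 1, 2, 3]; check y·C column-wise:
  col T0: 3·0 + 1·0 + 1·-2 + 2·1 + 1·0 + 2·0 + 3·0 = 0
  col T1: 3·3 + 1·0 + 1·3 + 2·0 + 1·0 + 2·0 + 3·-4 = 0
  col T2: 3·0 + 1·2 + 1·0 + 2·0 + 1·-2 + 2·0 + 3·0 = 0
  col T3: 3·0 + 1·-2 + 1·0 + 2·0 + 1·0 + 2·1 + 3·0 = 0
  col T4: 3·0 + 1·0 + 1·0 + 2·0 + 1·3 + 2·0 + 3·-1 = 0
  col T5: 3·0 + 1·3 + 1·0 + 2·-3 + 1·0 + 2·0 + 3·1 = 0

y = (P0:3, P1:1, P2:1, P3:2, P4:1, P5:2, P6:3)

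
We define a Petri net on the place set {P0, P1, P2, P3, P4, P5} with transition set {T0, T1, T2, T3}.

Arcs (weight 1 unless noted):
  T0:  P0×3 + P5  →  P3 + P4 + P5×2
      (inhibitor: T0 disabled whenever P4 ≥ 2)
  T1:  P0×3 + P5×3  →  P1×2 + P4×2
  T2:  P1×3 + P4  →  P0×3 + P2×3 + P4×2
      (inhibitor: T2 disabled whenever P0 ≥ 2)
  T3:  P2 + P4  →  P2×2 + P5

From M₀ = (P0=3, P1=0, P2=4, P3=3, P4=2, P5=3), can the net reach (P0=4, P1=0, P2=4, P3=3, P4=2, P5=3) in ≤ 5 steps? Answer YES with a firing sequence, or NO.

depth 0: 1 marking
depth 1: 3 markings reached so far
depth 2: 6 markings reached so far
depth 3: 8 markings reached so far
depth 4: 10 markings reached so far
depth 5: 11 markings reached so far
target is not among the 11 markings reachable within 5 steps

NO — not reachable within 5 firings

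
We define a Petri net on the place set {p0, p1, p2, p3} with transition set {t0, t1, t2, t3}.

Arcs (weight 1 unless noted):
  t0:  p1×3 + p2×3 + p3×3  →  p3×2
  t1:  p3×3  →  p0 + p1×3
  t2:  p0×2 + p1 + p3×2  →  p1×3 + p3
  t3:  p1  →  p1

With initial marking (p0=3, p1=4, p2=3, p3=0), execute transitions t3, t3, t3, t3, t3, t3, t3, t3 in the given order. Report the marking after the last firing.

step 1: fire t3:  (p0=3, p1=4, p2=3, p3=0) → (p0=3, p1=4, p2=3, p3=0)
step 2: fire t3:  (p0=3, p1=4, p2=3, p3=0) → (p0=3, p1=4, p2=3, p3=0)
step 3: fire t3:  (p0=3, p1=4, p2=3, p3=0) → (p0=3, p1=4, p2=3, p3=0)
step 4: fire t3:  (p0=3, p1=4, p2=3, p3=0) → (p0=3, p1=4, p2=3, p3=0)
step 5: fire t3:  (p0=3, p1=4, p2=3, p3=0) → (p0=3, p1=4, p2=3, p3=0)
step 6: fire t3:  (p0=3, p1=4, p2=3, p3=0) → (p0=3, p1=4, p2=3, p3=0)
step 7: fire t3:  (p0=3, p1=4, p2=3, p3=0) → (p0=3, p1=4, p2=3, p3=0)
step 8: fire t3:  (p0=3, p1=4, p2=3, p3=0) → (p0=3, p1=4, p2=3, p3=0)

(p0=3, p1=4, p2=3, p3=0)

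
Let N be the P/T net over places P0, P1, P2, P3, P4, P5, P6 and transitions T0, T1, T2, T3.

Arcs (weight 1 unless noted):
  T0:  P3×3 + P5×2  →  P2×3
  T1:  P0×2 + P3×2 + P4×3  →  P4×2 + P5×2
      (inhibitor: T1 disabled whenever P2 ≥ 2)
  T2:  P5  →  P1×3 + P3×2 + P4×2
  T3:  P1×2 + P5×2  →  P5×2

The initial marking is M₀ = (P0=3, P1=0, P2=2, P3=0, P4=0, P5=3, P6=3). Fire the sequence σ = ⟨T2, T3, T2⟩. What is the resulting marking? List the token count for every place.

step 1: fire T2:  (P0=3, P1=0, P2=2, P3=0, P4=0, P5=3, P6=3) → (P0=3, P1=3, P2=2, P3=2, P4=2, P5=2, P6=3)
step 2: fire T3:  (P0=3, P1=3, P2=2, P3=2, P4=2, P5=2, P6=3) → (P0=3, P1=1, P2=2, P3=2, P4=2, P5=2, P6=3)
step 3: fire T2:  (P0=3, P1=1, P2=2, P3=2, P4=2, P5=2, P6=3) → (P0=3, P1=4, P2=2, P3=4, P4=4, P5=1, P6=3)

(P0=3, P1=4, P2=2, P3=4, P4=4, P5=1, P6=3)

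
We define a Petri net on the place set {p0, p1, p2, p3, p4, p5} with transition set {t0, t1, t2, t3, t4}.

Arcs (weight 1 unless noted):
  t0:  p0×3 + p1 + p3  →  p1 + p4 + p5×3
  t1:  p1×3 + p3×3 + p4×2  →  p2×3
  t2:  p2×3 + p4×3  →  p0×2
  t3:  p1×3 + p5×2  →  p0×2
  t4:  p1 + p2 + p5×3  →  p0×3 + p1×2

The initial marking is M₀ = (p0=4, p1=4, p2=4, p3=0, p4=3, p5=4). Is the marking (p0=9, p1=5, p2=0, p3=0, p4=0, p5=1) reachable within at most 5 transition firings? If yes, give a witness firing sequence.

YES — reachable via ⟨t2, t4⟩ (2 firings)

step 1: fire t2:  (p0=4, p1=4, p2=4, p3=0, p4=3, p5=4) → (p0=6, p1=4, p2=1, p3=0, p4=0, p5=4)
step 2: fire t4:  (p0=6, p1=4, p2=1, p3=0, p4=0, p5=4) → (p0=9, p1=5, p2=0, p3=0, p4=0, p5=1)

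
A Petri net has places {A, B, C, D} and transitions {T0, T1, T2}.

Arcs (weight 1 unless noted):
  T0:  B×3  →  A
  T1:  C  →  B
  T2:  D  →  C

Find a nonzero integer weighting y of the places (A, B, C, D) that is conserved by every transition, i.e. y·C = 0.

Incidence matrix C (rows=places, cols=transitions):
       T0   T1   T2
    A   1    0    0
    B  -3    1    0
    C   0   -1    1
    D   0    0   -1

Candidate y = [3, 1, 1, 1]; check y·C column-wise:
  col T0: 3·1 + 1·-3 + 1·0 + 1·0 = 0
  col T1: 3·0 + 1·1 + 1·-1 + 1·0 = 0
  col T2: 3·0 + 1·0 + 1·1 + 1·-1 = 0

y = (A:3, B:1, C:1, D:1)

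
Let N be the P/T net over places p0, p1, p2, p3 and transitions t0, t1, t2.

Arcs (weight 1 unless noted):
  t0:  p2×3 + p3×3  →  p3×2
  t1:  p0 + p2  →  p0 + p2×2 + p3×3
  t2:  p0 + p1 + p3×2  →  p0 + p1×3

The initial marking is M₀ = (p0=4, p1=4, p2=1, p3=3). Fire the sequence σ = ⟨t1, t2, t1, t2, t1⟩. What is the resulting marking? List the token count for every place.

step 1: fire t1:  (p0=4, p1=4, p2=1, p3=3) → (p0=4, p1=4, p2=2, p3=6)
step 2: fire t2:  (p0=4, p1=4, p2=2, p3=6) → (p0=4, p1=6, p2=2, p3=4)
step 3: fire t1:  (p0=4, p1=6, p2=2, p3=4) → (p0=4, p1=6, p2=3, p3=7)
step 4: fire t2:  (p0=4, p1=6, p2=3, p3=7) → (p0=4, p1=8, p2=3, p3=5)
step 5: fire t1:  (p0=4, p1=8, p2=3, p3=5) → (p0=4, p1=8, p2=4, p3=8)

(p0=4, p1=8, p2=4, p3=8)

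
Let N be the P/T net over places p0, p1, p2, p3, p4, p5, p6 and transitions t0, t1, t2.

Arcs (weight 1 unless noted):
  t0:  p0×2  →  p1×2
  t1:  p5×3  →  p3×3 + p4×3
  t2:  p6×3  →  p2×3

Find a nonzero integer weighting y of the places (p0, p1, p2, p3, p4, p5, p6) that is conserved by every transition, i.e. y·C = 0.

y = (p0:1, p1:1, p2:0, p3:0, p4:0, p5:0, p6:0)

Incidence matrix C (rows=places, cols=transitions):
       t0   t1   t2
   p0  -2    0    0
   p1   2    0    0
   p2   0    0    3
   p3   0    3    0
   p4   0    3    0
   p5   0   -3    0
   p6   0    0   -3

Candidate y = [1, 1, 0, 0, 0, 0, 0]; check y·C column-wise:
  col t0: 1·-2 + 1·2 = 0
  col t1: 1·0 + 1·0 + 0·3 + 0·3 + 0·-3 = 0
  col t2: 1·0 + 1·0 + 0·3 + 0·-3 = 0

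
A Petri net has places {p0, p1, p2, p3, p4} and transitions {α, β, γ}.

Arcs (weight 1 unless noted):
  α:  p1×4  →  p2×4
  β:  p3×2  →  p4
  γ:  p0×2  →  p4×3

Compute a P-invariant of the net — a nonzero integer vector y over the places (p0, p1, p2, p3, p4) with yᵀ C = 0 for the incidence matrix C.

Incidence matrix C (rows=places, cols=transitions):
        α    β    γ
   p0   0    0   -2
   p1  -4    0    0
   p2   4    0    0
   p3   0   -2    0
   p4   0    1    3

Candidate y = [0, 1, 1, 0, 0]; check y·C column-wise:
  col α: 1·-4 + 1·4 = 0
  col β: 1·0 + 1·0 + 0·-2 + 0·1 = 0
  col γ: 0·-2 + 1·0 + 1·0 + 0·3 = 0

y = (p0:0, p1:1, p2:1, p3:0, p4:0)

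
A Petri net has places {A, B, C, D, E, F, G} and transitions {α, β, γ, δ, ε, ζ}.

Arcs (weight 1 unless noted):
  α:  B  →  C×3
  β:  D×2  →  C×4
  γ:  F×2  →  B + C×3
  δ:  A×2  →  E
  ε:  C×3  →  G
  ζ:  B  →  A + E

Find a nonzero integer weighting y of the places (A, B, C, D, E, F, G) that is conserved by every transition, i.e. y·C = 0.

Incidence matrix C (rows=places, cols=transitions):
        α    β    γ    δ    ε    ζ
    A   0    0    0   -2    0    1
    B  -1    0    1    0    0   -1
    C   3    4    3    0   -3    0
    D   0   -2    0    0    0    0
    E   0    0    0    1    0    1
    F   0    0   -2    0    0    0
    G   0    0    0    0    1    0

Candidate y = [1, 3, 1, 2, 2, 3, 3]; check y·C column-wise:
  col α: 1·0 + 3·-1 + 1·3 + 2·0 + 2·0 + 3·0 + 3·0 = 0
  col β: 1·0 + 3·0 + 1·4 + 2·-2 + 2·0 + 3·0 + 3·0 = 0
  col γ: 1·0 + 3·1 + 1·3 + 2·0 + 2·0 + 3·-2 + 3·0 = 0
  col δ: 1·-2 + 3·0 + 1·0 + 2·0 + 2·1 + 3·0 + 3·0 = 0
  col ε: 1·0 + 3·0 + 1·-3 + 2·0 + 2·0 + 3·0 + 3·1 = 0
  col ζ: 1·1 + 3·-1 + 1·0 + 2·0 + 2·1 + 3·0 + 3·0 = 0

y = (A:1, B:3, C:1, D:2, E:2, F:3, G:3)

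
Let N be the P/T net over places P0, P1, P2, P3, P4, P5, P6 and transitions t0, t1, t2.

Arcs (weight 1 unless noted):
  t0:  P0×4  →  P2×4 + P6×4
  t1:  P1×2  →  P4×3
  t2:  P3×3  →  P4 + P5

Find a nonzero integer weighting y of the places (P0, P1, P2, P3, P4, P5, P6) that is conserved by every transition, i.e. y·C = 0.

y = (P0:1, P1:0, P2:1, P3:0, P4:0, P5:0, P6:0)

Incidence matrix C (rows=places, cols=transitions):
       t0   t1   t2
   P0  -4    0    0
   P1   0   -2    0
   P2   4    0    0
   P3   0    0   -3
   P4   0    3    1
   P5   0    0    1
   P6   4    0    0

Candidate y = [1, 0, 1, 0, 0, 0, 0]; check y·C column-wise:
  col t0: 1·-4 + 1·4 + 0·4 = 0
  col t1: 1·0 + 0·-2 + 1·0 + 0·3 = 0
  col t2: 1·0 + 1·0 + 0·-3 + 0·1 + 0·1 = 0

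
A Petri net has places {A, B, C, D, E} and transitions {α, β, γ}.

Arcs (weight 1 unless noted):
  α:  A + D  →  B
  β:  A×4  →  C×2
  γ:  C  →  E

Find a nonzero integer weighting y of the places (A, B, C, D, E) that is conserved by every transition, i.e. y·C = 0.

y = (A:0, B:1, C:0, D:1, E:0)

Incidence matrix C (rows=places, cols=transitions):
        α    β    γ
    A  -1   -4    0
    B   1    0    0
    C   0    2   -1
    D  -1    0    0
    E   0    0    1

Candidate y = [0, 1, 0, 1, 0]; check y·C column-wise:
  col α: 0·-1 + 1·1 + 1·-1 = 0
  col β: 0·-4 + 1·0 + 0·2 + 1·0 = 0
  col γ: 1·0 + 0·-1 + 1·0 + 0·1 = 0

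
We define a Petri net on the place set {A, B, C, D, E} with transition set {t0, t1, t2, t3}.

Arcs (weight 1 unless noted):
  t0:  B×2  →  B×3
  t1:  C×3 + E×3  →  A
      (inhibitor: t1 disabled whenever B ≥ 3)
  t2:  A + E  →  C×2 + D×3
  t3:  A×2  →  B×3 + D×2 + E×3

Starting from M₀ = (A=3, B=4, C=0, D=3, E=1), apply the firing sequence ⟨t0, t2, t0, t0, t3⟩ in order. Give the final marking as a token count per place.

step 1: fire t0:  (A=3, B=4, C=0, D=3, E=1) → (A=3, B=5, C=0, D=3, E=1)
step 2: fire t2:  (A=3, B=5, C=0, D=3, E=1) → (A=2, B=5, C=2, D=6, E=0)
step 3: fire t0:  (A=2, B=5, C=2, D=6, E=0) → (A=2, B=6, C=2, D=6, E=0)
step 4: fire t0:  (A=2, B=6, C=2, D=6, E=0) → (A=2, B=7, C=2, D=6, E=0)
step 5: fire t3:  (A=2, B=7, C=2, D=6, E=0) → (A=0, B=10, C=2, D=8, E=3)

(A=0, B=10, C=2, D=8, E=3)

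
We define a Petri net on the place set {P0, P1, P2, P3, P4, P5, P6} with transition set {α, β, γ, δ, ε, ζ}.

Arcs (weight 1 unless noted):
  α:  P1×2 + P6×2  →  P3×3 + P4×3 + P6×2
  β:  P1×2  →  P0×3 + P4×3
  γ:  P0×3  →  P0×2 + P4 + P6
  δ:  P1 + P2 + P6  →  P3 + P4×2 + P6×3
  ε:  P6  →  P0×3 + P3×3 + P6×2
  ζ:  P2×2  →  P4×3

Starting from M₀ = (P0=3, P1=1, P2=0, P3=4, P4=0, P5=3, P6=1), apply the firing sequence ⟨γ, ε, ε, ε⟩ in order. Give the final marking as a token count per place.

(P0=11, P1=1, P2=0, P3=13, P4=1, P5=3, P6=5)

step 1: fire γ:  (P0=3, P1=1, P2=0, P3=4, P4=0, P5=3, P6=1) → (P0=2, P1=1, P2=0, P3=4, P4=1, P5=3, P6=2)
step 2: fire ε:  (P0=2, P1=1, P2=0, P3=4, P4=1, P5=3, P6=2) → (P0=5, P1=1, P2=0, P3=7, P4=1, P5=3, P6=3)
step 3: fire ε:  (P0=5, P1=1, P2=0, P3=7, P4=1, P5=3, P6=3) → (P0=8, P1=1, P2=0, P3=10, P4=1, P5=3, P6=4)
step 4: fire ε:  (P0=8, P1=1, P2=0, P3=10, P4=1, P5=3, P6=4) → (P0=11, P1=1, P2=0, P3=13, P4=1, P5=3, P6=5)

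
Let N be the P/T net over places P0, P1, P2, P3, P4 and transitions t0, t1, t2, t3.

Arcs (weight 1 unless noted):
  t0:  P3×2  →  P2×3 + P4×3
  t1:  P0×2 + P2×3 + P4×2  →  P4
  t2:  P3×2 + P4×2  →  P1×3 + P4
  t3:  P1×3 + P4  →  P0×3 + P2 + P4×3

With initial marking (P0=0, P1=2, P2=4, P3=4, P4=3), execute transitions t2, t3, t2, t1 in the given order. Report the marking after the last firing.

(P0=1, P1=5, P2=2, P3=0, P4=2)

step 1: fire t2:  (P0=0, P1=2, P2=4, P3=4, P4=3) → (P0=0, P1=5, P2=4, P3=2, P4=2)
step 2: fire t3:  (P0=0, P1=5, P2=4, P3=2, P4=2) → (P0=3, P1=2, P2=5, P3=2, P4=4)
step 3: fire t2:  (P0=3, P1=2, P2=5, P3=2, P4=4) → (P0=3, P1=5, P2=5, P3=0, P4=3)
step 4: fire t1:  (P0=3, P1=5, P2=5, P3=0, P4=3) → (P0=1, P1=5, P2=2, P3=0, P4=2)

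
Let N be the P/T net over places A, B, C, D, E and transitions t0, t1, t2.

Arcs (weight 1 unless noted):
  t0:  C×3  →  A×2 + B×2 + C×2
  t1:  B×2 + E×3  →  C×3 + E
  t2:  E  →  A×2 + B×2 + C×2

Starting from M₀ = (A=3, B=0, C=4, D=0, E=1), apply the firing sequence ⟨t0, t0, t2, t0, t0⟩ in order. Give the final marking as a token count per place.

step 1: fire t0:  (A=3, B=0, C=4, D=0, E=1) → (A=5, B=2, C=3, D=0, E=1)
step 2: fire t0:  (A=5, B=2, C=3, D=0, E=1) → (A=7, B=4, C=2, D=0, E=1)
step 3: fire t2:  (A=7, B=4, C=2, D=0, E=1) → (A=9, B=6, C=4, D=0, E=0)
step 4: fire t0:  (A=9, B=6, C=4, D=0, E=0) → (A=11, B=8, C=3, D=0, E=0)
step 5: fire t0:  (A=11, B=8, C=3, D=0, E=0) → (A=13, B=10, C=2, D=0, E=0)

(A=13, B=10, C=2, D=0, E=0)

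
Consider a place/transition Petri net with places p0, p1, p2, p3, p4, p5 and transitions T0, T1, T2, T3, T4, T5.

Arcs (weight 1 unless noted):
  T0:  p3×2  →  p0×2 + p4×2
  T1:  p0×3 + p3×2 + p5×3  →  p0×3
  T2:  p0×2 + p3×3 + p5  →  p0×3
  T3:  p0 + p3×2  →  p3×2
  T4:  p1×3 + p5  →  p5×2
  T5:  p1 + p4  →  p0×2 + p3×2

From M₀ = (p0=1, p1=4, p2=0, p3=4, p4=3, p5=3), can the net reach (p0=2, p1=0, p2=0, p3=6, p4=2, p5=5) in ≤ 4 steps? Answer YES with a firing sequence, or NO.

depth 0: 1 marking
depth 1: 5 markings reached so far
depth 2: 16 markings reached so far
depth 3: 38 markings reached so far
depth 4: 73 markings reached so far
target is not among the 73 markings reachable within 4 steps

NO — not reachable within 4 firings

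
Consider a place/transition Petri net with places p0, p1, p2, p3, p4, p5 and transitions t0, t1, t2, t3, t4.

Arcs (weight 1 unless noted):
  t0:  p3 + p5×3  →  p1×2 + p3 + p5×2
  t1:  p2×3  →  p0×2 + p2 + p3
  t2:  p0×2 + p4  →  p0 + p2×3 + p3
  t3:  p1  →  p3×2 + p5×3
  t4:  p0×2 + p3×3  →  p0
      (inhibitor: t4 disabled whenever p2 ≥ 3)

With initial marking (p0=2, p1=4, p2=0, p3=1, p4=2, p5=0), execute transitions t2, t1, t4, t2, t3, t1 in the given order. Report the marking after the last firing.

step 1: fire t2:  (p0=2, p1=4, p2=0, p3=1, p4=2, p5=0) → (p0=1, p1=4, p2=3, p3=2, p4=1, p5=0)
step 2: fire t1:  (p0=1, p1=4, p2=3, p3=2, p4=1, p5=0) → (p0=3, p1=4, p2=1, p3=3, p4=1, p5=0)
step 3: fire t4:  (p0=3, p1=4, p2=1, p3=3, p4=1, p5=0) → (p0=2, p1=4, p2=1, p3=0, p4=1, p5=0)
step 4: fire t2:  (p0=2, p1=4, p2=1, p3=0, p4=1, p5=0) → (p0=1, p1=4, p2=4, p3=1, p4=0, p5=0)
step 5: fire t3:  (p0=1, p1=4, p2=4, p3=1, p4=0, p5=0) → (p0=1, p1=3, p2=4, p3=3, p4=0, p5=3)
step 6: fire t1:  (p0=1, p1=3, p2=4, p3=3, p4=0, p5=3) → (p0=3, p1=3, p2=2, p3=4, p4=0, p5=3)

(p0=3, p1=3, p2=2, p3=4, p4=0, p5=3)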